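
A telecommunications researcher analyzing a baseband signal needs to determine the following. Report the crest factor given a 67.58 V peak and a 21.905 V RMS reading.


Crest factor is the ratio of peak to RMS:
CF = V_peak / V_rms
   = 67.58 / 21.905
   = 3.0851

3.0851


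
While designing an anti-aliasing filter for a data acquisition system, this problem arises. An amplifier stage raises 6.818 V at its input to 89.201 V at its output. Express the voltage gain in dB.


Voltage gain in dB:
G = 20 * log10(Vout / Vin)
  = 20 * log10(89.201 / 6.818)
  = 20 * log10(13.083162)
  = 20 * 1.116713
  = 22.33 dB

22.33 dB


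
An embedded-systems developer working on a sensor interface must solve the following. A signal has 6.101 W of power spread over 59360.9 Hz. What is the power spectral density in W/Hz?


Power spectral density:
PSD = P / BW
    = 6.101 / 59360.9
    = 0.00010278 W/Hz

0.00010278 W/Hz


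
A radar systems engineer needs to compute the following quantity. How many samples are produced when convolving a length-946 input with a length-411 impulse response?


Linear convolution output length:
L = N + M - 1
  = 946 + 411 - 1
  = 1356 samples

1356


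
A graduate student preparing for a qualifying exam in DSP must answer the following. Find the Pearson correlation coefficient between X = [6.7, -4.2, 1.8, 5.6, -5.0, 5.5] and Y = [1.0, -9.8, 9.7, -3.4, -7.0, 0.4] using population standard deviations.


Pearson correlation coefficient (population):
r = cov(X,Y) / (std(X) * std(Y))
Mean X = 1.7333, Mean Y = -1.5167
Cov(X,Y) = 16.542222
Std(X) = 4.732042, Std(Y) = 6.298787
r = 0.555

0.555


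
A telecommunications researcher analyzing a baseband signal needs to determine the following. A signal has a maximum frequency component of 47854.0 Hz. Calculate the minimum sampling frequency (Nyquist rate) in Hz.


The Nyquist rate is twice the maximum frequency component.
fs_min = 2 * fmax
      = 2 * 47854.0
      = 95708.0 Hz

95708.0


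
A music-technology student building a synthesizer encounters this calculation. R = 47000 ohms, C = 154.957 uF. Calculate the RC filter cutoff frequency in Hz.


Cutoff frequency of a first-order RC filter:
fc = 1 / (2 * pi * R * C)
C = 154.957 uF = 0.000154957 F
fc = 1 / (2 * pi * 47000 * 0.000154957)
   = 1 / 45.760306645297
   = 0.021853 Hz

0.021853 Hz


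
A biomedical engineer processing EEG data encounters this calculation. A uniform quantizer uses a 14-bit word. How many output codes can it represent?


Number of quantization levels = 2^N
= 2^14
= 16384

16384


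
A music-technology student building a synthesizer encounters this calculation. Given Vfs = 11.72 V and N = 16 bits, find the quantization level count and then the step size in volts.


Step 1 — number of quantization levels:
L = 2^N = 2^16 = 65536

Step 2 — LSB step size:
delta = Vfs / L
      = 11.72 / 65536
      = 0.00017883 V

Levels = 65536; step size = 0.00017883 V


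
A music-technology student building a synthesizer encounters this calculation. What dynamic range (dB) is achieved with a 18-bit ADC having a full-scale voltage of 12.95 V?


Dynamic range from full-scale to LSB:
V_min = V_max / 2^bits = 12.95 / 2^18
DR = 20 * log10(V_max / V_min)
   = 20 * log10(2^18)
   = 20 * 18 * log10(2)
   = 108.37 dB

108.37 dB


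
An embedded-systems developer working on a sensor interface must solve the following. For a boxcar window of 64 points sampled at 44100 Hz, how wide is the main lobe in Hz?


Main lobe width for a rectangular window:
Width = 2 * fs / N
      = 2 * 44100 / 64
      = 88200 / 64
      = 1378.125 Hz

1378.125 Hz


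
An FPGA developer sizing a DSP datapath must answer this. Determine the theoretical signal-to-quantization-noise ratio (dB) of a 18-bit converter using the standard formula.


Theoretical SNR for a full-scale sinusoid:
SNR = 6.02 * N + 1.76
    = 6.02 * 18 + 1.76
    = 108.36 + 1.76
    = 110.12 dB

110.12 dB


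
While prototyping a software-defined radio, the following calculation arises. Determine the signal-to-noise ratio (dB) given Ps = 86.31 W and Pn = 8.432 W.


SNR in decibels:
SNR = 10 * log10(Ps / Pn)
    = 10 * log10(86.31 / 8.432)
    = 10 * log10(10.236)
    = 10 * 1.0101
    = 10.1 dB

10.1 dB


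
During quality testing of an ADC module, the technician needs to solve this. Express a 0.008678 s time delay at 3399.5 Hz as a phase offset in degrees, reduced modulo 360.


Phase shift from frequency and time delay:
phi = 360 * f * t_delay
    = 360 * 3399.5 * 0.008678
    = 10620.31 degrees
    mod 360 = 180.31 degrees

180.31 degrees


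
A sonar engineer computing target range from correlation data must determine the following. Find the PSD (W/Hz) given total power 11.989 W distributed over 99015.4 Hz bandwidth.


Power spectral density:
PSD = P / BW
    = 11.989 / 99015.4
    = 0.00012108 W/Hz

0.00012108 W/Hz


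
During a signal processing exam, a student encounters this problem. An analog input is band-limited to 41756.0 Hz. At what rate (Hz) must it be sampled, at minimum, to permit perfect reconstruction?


The Nyquist rate is twice the maximum frequency component.
fs_min = 2 * fmax
      = 2 * 41756.0
      = 83512.0 Hz

83512.0


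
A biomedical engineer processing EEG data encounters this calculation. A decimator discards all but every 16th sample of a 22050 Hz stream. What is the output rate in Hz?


Decimation reduces the sample rate:
fs_out = fs_in / M
       = 22050 / 16
       = 1378.125 Hz

1378.125 Hz


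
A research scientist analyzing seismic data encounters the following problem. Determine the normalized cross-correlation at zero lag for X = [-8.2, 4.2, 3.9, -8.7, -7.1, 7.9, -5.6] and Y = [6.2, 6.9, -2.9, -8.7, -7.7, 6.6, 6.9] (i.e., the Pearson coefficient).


Pearson correlation coefficient (population):
r = cov(X,Y) / (std(X) * std(Y))
Mean X = -1.9429, Mean Y = 1.0429
Cov(X,Y) = 17.83898
Std(X) = 6.475637, Std(Y) = 6.686844
r = 0.412

0.412


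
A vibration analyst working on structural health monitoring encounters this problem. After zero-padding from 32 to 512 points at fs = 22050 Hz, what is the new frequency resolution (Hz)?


Frequency resolution after zero-padding:
N_padded = 32 * 16 = 512
df = fs / N_padded
   = 22050 / 512
   = 43.0664 Hz

43.0664 Hz


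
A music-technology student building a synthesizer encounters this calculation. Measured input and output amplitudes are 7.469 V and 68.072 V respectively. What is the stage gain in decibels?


Voltage gain in dB:
G = 20 * log10(Vout / Vin)
  = 20 * log10(68.072 / 7.469)
  = 20 * log10(9.113938)
  = 20 * 0.959706
  = 19.19 dB

19.19 dB


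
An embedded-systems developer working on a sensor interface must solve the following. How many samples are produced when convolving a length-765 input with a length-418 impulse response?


Linear convolution output length:
L = N + M - 1
  = 765 + 418 - 1
  = 1182 samples

1182


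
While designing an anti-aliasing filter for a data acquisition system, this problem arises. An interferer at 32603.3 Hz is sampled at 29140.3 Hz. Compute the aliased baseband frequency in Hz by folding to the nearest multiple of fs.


Compute the nearest integer multiple of fs to the signal:
n = round(32603.3 / 29140.3) = 1
f_alias = |32603.3 - 1 * 29140.3|
        = |32603.3 - 29140.3|
        = 3463.0 Hz

3463.0


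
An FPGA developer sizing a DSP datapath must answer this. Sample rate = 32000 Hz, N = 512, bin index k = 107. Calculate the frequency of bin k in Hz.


Frequency of DFT bin k:
f_k = k * fs / N
    = 107 * 32000 / 512
    = 3424000 / 512
    = 6687.5 Hz

6687.5 Hz


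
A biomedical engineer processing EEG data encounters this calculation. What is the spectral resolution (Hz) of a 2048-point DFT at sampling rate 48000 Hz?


DFT frequency resolution:
df = fs / N
   = 48000 / 2048
   = 23.4375 Hz

23.4375 Hz


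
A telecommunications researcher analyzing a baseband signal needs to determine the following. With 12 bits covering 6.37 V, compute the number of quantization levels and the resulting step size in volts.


Step 1 — number of quantization levels:
L = 2^N = 2^12 = 4096

Step 2 — LSB step size:
delta = Vfs / L
      = 6.37 / 4096
      = 0.00155518 V

Levels = 4096; step size = 0.00155518 V


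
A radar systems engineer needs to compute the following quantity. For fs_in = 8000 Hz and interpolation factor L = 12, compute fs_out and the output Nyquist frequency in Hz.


Step 1 — output sample rate after interpolation by L:
fs_out = L * fs_in = 12 * 8000 = 96000 Hz

Step 2 — Nyquist frequency of the output stream:
f_Nyq = fs_out / 2 = 96000 / 2 = 48000.0 Hz

fs_out = 96000 Hz; f_Nyquist = 48000.0 Hz


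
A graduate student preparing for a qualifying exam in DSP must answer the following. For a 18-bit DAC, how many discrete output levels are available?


Number of quantization levels = 2^N
= 2^18
= 262144

262144


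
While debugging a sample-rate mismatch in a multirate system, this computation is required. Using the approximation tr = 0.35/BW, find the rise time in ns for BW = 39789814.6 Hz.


Rise time from bandwidth relationship:
tr = 0.35 / BW
   = 0.35 / 39789814.6
   = 8.79622093e-09 s
   = 8.7962 ns

8.7962 ns


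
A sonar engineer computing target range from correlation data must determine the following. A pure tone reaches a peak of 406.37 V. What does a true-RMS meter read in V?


RMS voltage for a sinusoidal waveform:
V_rms = V_peak / sqrt(2)
      = 406.37 / 1.414214
      = 287.347 V

287.347 V


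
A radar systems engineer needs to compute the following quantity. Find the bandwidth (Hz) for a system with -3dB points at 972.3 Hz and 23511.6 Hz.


Bandwidth is the difference of -3dB frequencies:
BW = f_high - f_low
   = 23511.6 - 972.3
   = 22539.3 Hz

22539.3 Hz


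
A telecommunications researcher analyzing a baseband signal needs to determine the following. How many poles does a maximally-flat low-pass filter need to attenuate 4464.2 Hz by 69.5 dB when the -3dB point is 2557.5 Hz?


Butterworth filter order formula:
n = log10(10^(A/10) - 1) / (2 * log10(f_stop/f_pass))
10^(69.5/10) - 1 = 8912508.3813
f_stop/f_pass = 4464.2 / 2557.5 = 1.7455
n = 14.3638 -> ceil = 15

15


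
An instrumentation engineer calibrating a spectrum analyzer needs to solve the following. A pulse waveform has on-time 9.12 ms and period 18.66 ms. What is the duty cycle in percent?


Duty cycle as a percentage:
DC = (t_on / T) * 100
   = (9.12 / 18.66) * 100
   = 0.488746 * 100
   = 48.87 %

48.87 %


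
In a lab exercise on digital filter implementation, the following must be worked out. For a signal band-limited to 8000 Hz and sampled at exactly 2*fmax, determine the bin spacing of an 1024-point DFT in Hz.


Step 1 — Nyquist sampling rate:
fs = 2 * fmax = 2 * 8000 = 16000 Hz

Step 2 — DFT bin spacing:
df = fs / N = 16000 / 1024 = 15.625 Hz

15.625 Hz


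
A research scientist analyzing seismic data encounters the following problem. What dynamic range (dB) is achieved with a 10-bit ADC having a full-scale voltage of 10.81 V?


Dynamic range from full-scale to LSB:
V_min = V_max / 2^bits = 10.81 / 2^10
DR = 20 * log10(V_max / V_min)
   = 20 * log10(2^10)
   = 20 * 10 * log10(2)
   = 60.21 dB

60.21 dB


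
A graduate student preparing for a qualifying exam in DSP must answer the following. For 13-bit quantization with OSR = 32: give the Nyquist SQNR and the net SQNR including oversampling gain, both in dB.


Step 1 — baseline SQNR at Nyquist:
SQNR_base = 6.02*N + 1.76
          = 6.02*13 + 1.76
          = 80.02 dB

Step 2 — oversampling processing gain:
G = 10*log10(OSR) = 10*log10(32) = 15.05 dB

Step 3 — total:
SQNR_total = 80.02 + 15.05 = 95.07 dB

Base SQNR = 80.02 dB; oversampled SQNR = 95.07 dB


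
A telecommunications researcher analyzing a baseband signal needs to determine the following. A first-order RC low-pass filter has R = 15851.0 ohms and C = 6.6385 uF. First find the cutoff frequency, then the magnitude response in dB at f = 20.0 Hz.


Step 1 — cutoff frequency:
fc = 1 / (2*pi*R*C)
C = 6.6385 uF = 6.6385e-06 F
fc = 1 / (2*pi*15851.0*6.6385e-06)
   = 1.51249 Hz

Step 2 — magnitude at f = 20.0 Hz:
|H(f)| = 1 / sqrt(1 + (f/fc)^2)
f/fc = 20.0 / 1.51249 = 13.223228
|H| = 1 / sqrt(1 + 174.853759) = 0.0754092
|H|_dB = 20*log10(0.0754092) = -22.45 dB

fc = 1.51249 Hz; |H(20.0 Hz)| = -22.45 dB


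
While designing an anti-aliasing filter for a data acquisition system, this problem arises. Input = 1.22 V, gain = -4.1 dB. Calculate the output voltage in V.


Output voltage from dB gain:
V_out = V_in * 10^(gain_dB / 20)
      = 1.22 * 10^(-4.1 / 20)
      = 1.22 * 0.623735
      = 0.761 V

0.761 V


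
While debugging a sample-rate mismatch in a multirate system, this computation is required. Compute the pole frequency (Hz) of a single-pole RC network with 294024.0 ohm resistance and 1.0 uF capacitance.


Cutoff frequency of a first-order RC filter:
fc = 1 / (2 * pi * R * C)
C = 1.0 uF = 1e-06 F
fc = 1 / (2 * pi * 294024.0 * 1e-06)
   = 1 / 1.8474072767582
   = 0.541299 Hz

0.541299 Hz


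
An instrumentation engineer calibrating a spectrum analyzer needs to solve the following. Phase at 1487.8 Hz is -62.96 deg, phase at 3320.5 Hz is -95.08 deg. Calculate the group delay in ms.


Group delay from phase difference:
tau = -d(phi)/d(omega)
d(phi) = -32.12 deg = -0.5606 rad
d(omega) = 2*pi*(3320.5 - 1487.8) = 11515.1937 rad/s
tau = -(-0.5606) / 11515.1937
    = 0.0487 ms

0.0487 ms


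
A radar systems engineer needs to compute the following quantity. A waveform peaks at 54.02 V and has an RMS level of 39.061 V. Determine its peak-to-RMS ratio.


Crest factor is the ratio of peak to RMS:
CF = V_peak / V_rms
   = 54.02 / 39.061
   = 1.383

1.383


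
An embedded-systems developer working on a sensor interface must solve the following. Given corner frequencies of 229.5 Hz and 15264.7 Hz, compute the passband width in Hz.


Bandwidth is the difference of -3dB frequencies:
BW = f_high - f_low
   = 15264.7 - 229.5
   = 15035.2 Hz

15035.2 Hz


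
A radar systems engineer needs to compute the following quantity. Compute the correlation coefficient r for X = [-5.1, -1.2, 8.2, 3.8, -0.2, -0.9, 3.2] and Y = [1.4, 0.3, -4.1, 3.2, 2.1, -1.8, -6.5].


Pearson correlation coefficient (population):
r = cov(X,Y) / (std(X) * std(Y))
Mean X = 1.1143, Mean Y = -0.7714
Cov(X,Y) = -6.077551
Std(X) = 3.991573, Std(Y) = 3.26965
r = -0.4657

-0.4657


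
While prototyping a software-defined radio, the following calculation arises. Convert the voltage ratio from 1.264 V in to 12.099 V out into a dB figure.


Voltage gain in dB:
G = 20 * log10(Vout / Vin)
  = 20 * log10(12.099 / 1.264)
  = 20 * log10(9.571994)
  = 20 * 0.981002
  = 19.62 dB

19.62 dB


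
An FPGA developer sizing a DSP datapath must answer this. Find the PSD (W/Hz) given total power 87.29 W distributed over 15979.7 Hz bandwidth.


Power spectral density:
PSD = P / BW
    = 87.29 / 15979.7
    = 0.00546256 W/Hz

0.00546256 W/Hz


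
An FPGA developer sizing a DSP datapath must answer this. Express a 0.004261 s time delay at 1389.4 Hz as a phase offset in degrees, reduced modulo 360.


Phase shift from frequency and time delay:
phi = 360 * f * t_delay
    = 360 * 1389.4 * 0.004261
    = 2131.28 degrees
    mod 360 = 331.28 degrees

331.28 degrees


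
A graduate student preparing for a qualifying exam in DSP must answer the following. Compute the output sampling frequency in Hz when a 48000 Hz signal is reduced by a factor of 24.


Decimation reduces the sample rate:
fs_out = fs_in / M
       = 48000 / 24
       = 2000.0 Hz

2000.0 Hz


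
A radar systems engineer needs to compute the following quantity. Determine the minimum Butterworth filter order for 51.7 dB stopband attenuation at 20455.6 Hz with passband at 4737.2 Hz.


Butterworth filter order formula:
n = log10(10^(A/10) - 1) / (2 * log10(f_stop/f_pass))
10^(51.7/10) - 1 = 147909.8388
f_stop/f_pass = 20455.6 / 4737.2 = 4.3181
n = 4.069 -> ceil = 5

5


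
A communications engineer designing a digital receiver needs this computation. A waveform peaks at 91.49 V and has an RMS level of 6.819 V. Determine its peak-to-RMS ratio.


Crest factor is the ratio of peak to RMS:
CF = V_peak / V_rms
   = 91.49 / 6.819
   = 13.4169

13.4169


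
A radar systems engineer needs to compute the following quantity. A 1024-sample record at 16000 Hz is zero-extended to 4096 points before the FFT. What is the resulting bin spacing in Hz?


Frequency resolution after zero-padding:
N_padded = 1024 * 4 = 4096
df = fs / N_padded
   = 16000 / 4096
   = 3.9062 Hz

3.9062 Hz


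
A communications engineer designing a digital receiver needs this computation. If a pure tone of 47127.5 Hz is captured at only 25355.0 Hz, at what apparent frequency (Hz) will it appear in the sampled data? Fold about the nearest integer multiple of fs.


Compute the nearest integer multiple of fs to the signal:
n = round(47127.5 / 25355.0) = 2
f_alias = |47127.5 - 2 * 25355.0|
        = |47127.5 - 50710.0|
        = 3582.5 Hz

3582.5


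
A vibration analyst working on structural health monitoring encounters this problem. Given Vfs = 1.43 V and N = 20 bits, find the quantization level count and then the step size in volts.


Step 1 — number of quantization levels:
L = 2^N = 2^20 = 1048576

Step 2 — LSB step size:
delta = Vfs / L
      = 1.43 / 1048576
      = 1.36e-06 V

Levels = 1048576; step size = 1.36e-06 V


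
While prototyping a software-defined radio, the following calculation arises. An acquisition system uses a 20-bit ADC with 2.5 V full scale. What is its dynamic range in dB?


Dynamic range from full-scale to LSB:
V_min = V_max / 2^bits = 2.5 / 2^20
DR = 20 * log10(V_max / V_min)
   = 20 * log10(2^20)
   = 20 * 20 * log10(2)
   = 120.41 dB

120.41 dB


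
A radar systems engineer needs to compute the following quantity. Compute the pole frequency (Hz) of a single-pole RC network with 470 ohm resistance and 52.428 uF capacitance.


Cutoff frequency of a first-order RC filter:
fc = 1 / (2 * pi * R * C)
C = 52.428 uF = 5.2428e-05 F
fc = 1 / (2 * pi * 470 * 5.2428e-05)
   = 1 / 0.15482497446386
   = 6.458906 Hz

6.458906 Hz


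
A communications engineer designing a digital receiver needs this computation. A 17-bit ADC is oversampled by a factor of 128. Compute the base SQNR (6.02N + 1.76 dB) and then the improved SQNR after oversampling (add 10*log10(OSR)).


Step 1 — baseline SQNR at Nyquist:
SQNR_base = 6.02*N + 1.76
          = 6.02*17 + 1.76
          = 104.1 dB

Step 2 — oversampling processing gain:
G = 10*log10(OSR) = 10*log10(128) = 21.07 dB

Step 3 — total:
SQNR_total = 104.1 + 21.07 = 125.17 dB

Base SQNR = 104.1 dB; oversampled SQNR = 125.17 dB


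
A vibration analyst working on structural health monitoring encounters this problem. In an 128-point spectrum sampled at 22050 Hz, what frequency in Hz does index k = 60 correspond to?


Frequency of DFT bin k:
f_k = k * fs / N
    = 60 * 22050 / 128
    = 1323000 / 128
    = 10335.938 Hz

10335.938 Hz


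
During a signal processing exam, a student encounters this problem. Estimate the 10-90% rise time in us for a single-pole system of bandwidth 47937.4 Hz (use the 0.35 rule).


Rise time from bandwidth relationship:
tr = 0.35 / BW
   = 0.35 / 47937.4
   = 7.301188634e-06 s
   = 7.3012 us

7.3012 us


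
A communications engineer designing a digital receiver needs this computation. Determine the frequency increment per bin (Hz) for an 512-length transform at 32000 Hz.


DFT frequency resolution:
df = fs / N
   = 32000 / 512
   = 62.5 Hz

62.5 Hz


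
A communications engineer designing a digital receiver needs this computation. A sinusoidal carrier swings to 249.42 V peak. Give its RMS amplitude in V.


RMS voltage for a sinusoidal waveform:
V_rms = V_peak / sqrt(2)
      = 249.42 / 1.414214
      = 176.367 V

176.367 V


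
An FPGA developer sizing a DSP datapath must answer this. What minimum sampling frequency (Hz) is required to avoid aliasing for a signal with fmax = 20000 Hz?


The Nyquist rate is twice the maximum frequency component.
fs_min = 2 * fmax
      = 2 * 20000
      = 40000 Hz

40000


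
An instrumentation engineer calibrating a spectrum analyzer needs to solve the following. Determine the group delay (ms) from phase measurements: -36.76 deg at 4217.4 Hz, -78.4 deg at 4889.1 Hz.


Group delay from phase difference:
tau = -d(phi)/d(omega)
d(phi) = -41.64 deg = -0.726755 rad
d(omega) = 2*pi*(4889.1 - 4217.4) = 4220.4156 rad/s
tau = -(-0.726755) / 4220.4156
    = 0.1722 ms

0.1722 ms


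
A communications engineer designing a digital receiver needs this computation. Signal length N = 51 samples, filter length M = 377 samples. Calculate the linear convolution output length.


Linear convolution output length:
L = N + M - 1
  = 51 + 377 - 1
  = 427 samples

427


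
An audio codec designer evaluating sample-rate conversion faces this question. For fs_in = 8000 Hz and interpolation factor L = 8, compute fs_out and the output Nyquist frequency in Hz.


Step 1 — output sample rate after interpolation by L:
fs_out = L * fs_in = 8 * 8000 = 64000 Hz

Step 2 — Nyquist frequency of the output stream:
f_Nyq = fs_out / 2 = 64000 / 2 = 32000.0 Hz

fs_out = 64000 Hz; f_Nyquist = 32000.0 Hz


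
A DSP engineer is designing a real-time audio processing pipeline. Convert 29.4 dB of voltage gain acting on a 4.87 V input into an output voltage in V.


Output voltage from dB gain:
V_out = V_in * 10^(gain_dB / 20)
      = 4.87 * 10^(29.4 / 20)
      = 4.87 * 29.512092
      = 143.7239 V

143.7239 V


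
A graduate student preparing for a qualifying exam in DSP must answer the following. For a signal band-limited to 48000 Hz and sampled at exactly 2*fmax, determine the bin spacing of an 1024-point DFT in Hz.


Step 1 — Nyquist sampling rate:
fs = 2 * fmax = 2 * 48000 = 96000 Hz

Step 2 — DFT bin spacing:
df = fs / N = 96000 / 1024 = 93.75 Hz

93.75 Hz


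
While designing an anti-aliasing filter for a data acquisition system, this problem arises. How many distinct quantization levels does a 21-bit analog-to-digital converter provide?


Number of quantization levels = 2^N
= 2^21
= 2097152

2097152


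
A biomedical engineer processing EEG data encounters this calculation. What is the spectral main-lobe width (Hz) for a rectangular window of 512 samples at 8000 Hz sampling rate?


Main lobe width for a rectangular window:
Width = 2 * fs / N
      = 2 * 8000 / 512
      = 16000 / 512
      = 31.25 Hz

31.25 Hz


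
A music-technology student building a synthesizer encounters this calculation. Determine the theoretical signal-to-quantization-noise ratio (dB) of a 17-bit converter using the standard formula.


Theoretical SNR for a full-scale sinusoid:
SNR = 6.02 * N + 1.76
    = 6.02 * 17 + 1.76
    = 102.34 + 1.76
    = 104.1 dB

104.1 dB


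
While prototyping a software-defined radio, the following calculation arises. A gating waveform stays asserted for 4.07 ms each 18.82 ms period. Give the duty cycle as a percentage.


Duty cycle as a percentage:
DC = (t_on / T) * 100
   = (4.07 / 18.82) * 100
   = 0.216259 * 100
   = 21.63 %

21.63 %


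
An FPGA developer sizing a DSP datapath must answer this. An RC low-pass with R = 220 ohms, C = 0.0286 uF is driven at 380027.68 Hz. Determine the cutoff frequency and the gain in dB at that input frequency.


Step 1 — cutoff frequency:
fc = 1 / (2*pi*R*C)
C = 0.0286 uF = 2.86e-08 F
fc = 1 / (2*pi*220*2.86e-08)
   = 25294.81 Hz

Step 2 — magnitude at f = 380027.68 Hz:
|H(f)| = 1 / sqrt(1 + (f/fc)^2)
f/fc = 380027.68 / 25294.81 = 15.023939
|H| = 1 / sqrt(1 + 225.718743) = 0.0664135
|H|_dB = 20*log10(0.0664135) = -23.55 dB

fc = 25294.81 Hz; |H(380027.68 Hz)| = -23.55 dB


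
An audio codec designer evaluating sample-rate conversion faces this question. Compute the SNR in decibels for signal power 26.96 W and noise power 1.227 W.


SNR in decibels:
SNR = 10 * log10(Ps / Pn)
    = 10 * log10(26.96 / 1.227)
    = 10 * log10(21.9723)
    = 10 * 1.3419
    = 13.42 dB

13.42 dB


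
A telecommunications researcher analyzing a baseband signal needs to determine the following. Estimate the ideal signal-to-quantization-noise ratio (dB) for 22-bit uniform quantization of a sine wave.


Theoretical SNR for a full-scale sinusoid:
SNR = 6.02 * N + 1.76
    = 6.02 * 22 + 1.76
    = 132.44 + 1.76
    = 134.2 dB

134.2 dB


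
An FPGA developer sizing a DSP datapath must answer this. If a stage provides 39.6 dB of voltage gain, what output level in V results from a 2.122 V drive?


Output voltage from dB gain:
V_out = V_in * 10^(gain_dB / 20)
      = 2.122 * 10^(39.6 / 20)
      = 2.122 * 95.499259
      = 202.6494 V

202.6494 V


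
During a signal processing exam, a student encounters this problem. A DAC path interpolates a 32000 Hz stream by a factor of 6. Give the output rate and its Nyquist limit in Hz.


Step 1 — output sample rate after interpolation by L:
fs_out = L * fs_in = 6 * 32000 = 192000 Hz

Step 2 — Nyquist frequency of the output stream:
f_Nyq = fs_out / 2 = 192000 / 2 = 96000.0 Hz

fs_out = 192000 Hz; f_Nyquist = 96000.0 Hz


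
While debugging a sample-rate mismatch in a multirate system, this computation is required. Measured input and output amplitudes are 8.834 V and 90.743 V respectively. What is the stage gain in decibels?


Voltage gain in dB:
G = 20 * log10(Vout / Vin)
  = 20 * log10(90.743 / 8.834)
  = 20 * log10(10.272017)
  = 20 * 1.011656
  = 20.23 dB

20.23 dB


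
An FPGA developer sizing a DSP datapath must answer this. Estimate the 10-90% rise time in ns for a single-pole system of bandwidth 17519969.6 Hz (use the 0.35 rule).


Rise time from bandwidth relationship:
tr = 0.35 / BW
   = 0.35 / 17519969.6
   = 1.997720361e-08 s
   = 19.9772 ns

19.9772 ns


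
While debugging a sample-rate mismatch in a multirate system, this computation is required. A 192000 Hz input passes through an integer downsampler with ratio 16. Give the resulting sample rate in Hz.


Decimation reduces the sample rate:
fs_out = fs_in / M
       = 192000 / 16
       = 12000.0 Hz

12000.0 Hz


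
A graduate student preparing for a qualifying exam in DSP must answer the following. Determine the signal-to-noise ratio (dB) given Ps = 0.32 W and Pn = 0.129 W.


SNR in decibels:
SNR = 10 * log10(Ps / Pn)
    = 10 * log10(0.32 / 0.129)
    = 10 * log10(2.4806)
    = 10 * 0.3946
    = 3.95 dB

3.95 dB


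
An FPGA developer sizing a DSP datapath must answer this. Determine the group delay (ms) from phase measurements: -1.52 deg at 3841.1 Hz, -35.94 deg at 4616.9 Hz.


Group delay from phase difference:
tau = -d(phi)/d(omega)
d(phi) = -34.42 deg = -0.600742 rad
d(omega) = 2*pi*(4616.9 - 3841.1) = 4874.4952 rad/s
tau = -(-0.600742) / 4874.4952
    = 0.1232 ms

0.1232 ms


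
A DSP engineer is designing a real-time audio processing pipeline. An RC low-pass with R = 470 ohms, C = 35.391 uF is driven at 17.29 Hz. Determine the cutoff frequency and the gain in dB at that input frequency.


Step 1 — cutoff frequency:
fc = 1 / (2*pi*R*C)
C = 35.391 uF = 3.5391e-05 F
fc = 1 / (2*pi*470*3.5391e-05)
   = 9.56818 Hz

Step 2 — magnitude at f = 17.29 Hz:
|H(f)| = 1 / sqrt(1 + (f/fc)^2)
f/fc = 17.29 / 9.56818 = 1.807031
|H| = 1 / sqrt(1 + 3.265361) = 0.484197
|H|_dB = 20*log10(0.484197) = -6.3 dB

fc = 9.56818 Hz; |H(17.29 Hz)| = -6.3 dB


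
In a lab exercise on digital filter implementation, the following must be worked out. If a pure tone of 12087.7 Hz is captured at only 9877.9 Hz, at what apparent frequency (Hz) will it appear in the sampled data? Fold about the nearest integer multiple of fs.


Compute the nearest integer multiple of fs to the signal:
n = round(12087.7 / 9877.9) = 1
f_alias = |12087.7 - 1 * 9877.9|
        = |12087.7 - 9877.9|
        = 2209.8 Hz

2209.8


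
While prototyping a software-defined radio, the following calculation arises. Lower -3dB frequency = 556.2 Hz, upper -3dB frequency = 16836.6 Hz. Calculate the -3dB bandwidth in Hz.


Bandwidth is the difference of -3dB frequencies:
BW = f_high - f_low
   = 16836.6 - 556.2
   = 16280.4 Hz

16280.4 Hz


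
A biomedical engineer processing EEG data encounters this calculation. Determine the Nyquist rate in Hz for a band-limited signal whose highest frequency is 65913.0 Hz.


The Nyquist rate is twice the maximum frequency component.
fs_min = 2 * fmax
      = 2 * 65913.0
      = 131826.0 Hz

131826.0


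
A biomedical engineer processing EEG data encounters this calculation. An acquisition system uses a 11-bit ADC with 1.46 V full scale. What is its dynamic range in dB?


Dynamic range from full-scale to LSB:
V_min = V_max / 2^bits = 1.46 / 2^11
DR = 20 * log10(V_max / V_min)
   = 20 * log10(2^11)
   = 20 * 11 * log10(2)
   = 66.23 dB

66.23 dB


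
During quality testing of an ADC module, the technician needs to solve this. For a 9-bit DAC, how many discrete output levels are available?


Number of quantization levels = 2^N
= 2^9
= 512

512


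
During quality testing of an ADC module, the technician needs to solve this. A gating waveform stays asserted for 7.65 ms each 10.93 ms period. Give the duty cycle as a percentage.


Duty cycle as a percentage:
DC = (t_on / T) * 100
   = (7.65 / 10.93) * 100
   = 0.699909 * 100
   = 69.99 %

69.99 %


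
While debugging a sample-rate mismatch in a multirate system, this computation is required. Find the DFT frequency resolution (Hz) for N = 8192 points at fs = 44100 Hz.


DFT frequency resolution:
df = fs / N
   = 44100 / 8192
   = 5.3833 Hz

5.3833 Hz


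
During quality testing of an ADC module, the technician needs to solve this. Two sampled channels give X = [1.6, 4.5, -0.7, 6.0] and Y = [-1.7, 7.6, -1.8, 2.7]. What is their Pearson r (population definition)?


Pearson correlation coefficient (population):
r = cov(X,Y) / (std(X) * std(Y))
Mean X = 2.85, Mean Y = 1.7
Cov(X,Y) = 7.39
Std(X) = 2.588919, Std(Y) = 3.860699
r = 0.7394

0.7394


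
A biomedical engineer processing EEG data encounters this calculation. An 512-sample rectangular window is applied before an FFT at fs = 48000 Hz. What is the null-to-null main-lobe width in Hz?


Main lobe width for a rectangular window:
Width = 2 * fs / N
      = 2 * 48000 / 512
      = 96000 / 512
      = 187.5 Hz

187.5 Hz


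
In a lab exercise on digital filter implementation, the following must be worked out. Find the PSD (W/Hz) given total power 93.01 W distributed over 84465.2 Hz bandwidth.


Power spectral density:
PSD = P / BW
    = 93.01 / 84465.2
    = 0.00110116 W/Hz

0.00110116 W/Hz


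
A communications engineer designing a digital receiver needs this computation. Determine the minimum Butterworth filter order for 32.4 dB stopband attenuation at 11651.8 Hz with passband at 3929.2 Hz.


Butterworth filter order formula:
n = log10(10^(A/10) - 1) / (2 * log10(f_stop/f_pass))
10^(32.4/10) - 1 = 1736.8008
f_stop/f_pass = 11651.8 / 3929.2 = 2.9654
n = 3.4313 -> ceil = 4

4


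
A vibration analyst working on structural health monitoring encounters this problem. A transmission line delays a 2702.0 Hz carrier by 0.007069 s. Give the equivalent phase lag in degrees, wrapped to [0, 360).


Phase shift from frequency and time delay:
phi = 360 * f * t_delay
    = 360 * 2702.0 * 0.007069
    = 6876.16 degrees
    mod 360 = 36.16 degrees

36.16 degrees


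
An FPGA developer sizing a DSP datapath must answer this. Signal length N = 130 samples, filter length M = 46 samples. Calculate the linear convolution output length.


Linear convolution output length:
L = N + M - 1
  = 130 + 46 - 1
  = 175 samples

175


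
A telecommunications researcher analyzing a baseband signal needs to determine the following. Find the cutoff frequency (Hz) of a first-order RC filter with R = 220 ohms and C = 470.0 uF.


Cutoff frequency of a first-order RC filter:
fc = 1 / (2 * pi * R * C)
C = 470.0 uF = 0.00047 F
fc = 1 / (2 * pi * 220 * 0.00047)
   = 1 / 0.64968136076237
   = 1.539216 Hz

1.539216 Hz


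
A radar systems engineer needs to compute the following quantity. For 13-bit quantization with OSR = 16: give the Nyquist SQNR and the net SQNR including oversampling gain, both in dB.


Step 1 — baseline SQNR at Nyquist:
SQNR_base = 6.02*N + 1.76
          = 6.02*13 + 1.76
          = 80.02 dB

Step 2 — oversampling processing gain:
G = 10*log10(OSR) = 10*log10(16) = 12.04 dB

Step 3 — total:
SQNR_total = 80.02 + 12.04 = 92.06 dB

Base SQNR = 80.02 dB; oversampled SQNR = 92.06 dB


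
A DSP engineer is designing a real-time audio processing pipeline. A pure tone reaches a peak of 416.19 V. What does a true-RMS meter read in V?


RMS voltage for a sinusoidal waveform:
V_rms = V_peak / sqrt(2)
      = 416.19 / 1.414214
      = 294.291 V

294.291 V


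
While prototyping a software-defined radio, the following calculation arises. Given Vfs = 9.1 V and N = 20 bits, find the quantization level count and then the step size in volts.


Step 1 — number of quantization levels:
L = 2^N = 2^20 = 1048576

Step 2 — LSB step size:
delta = Vfs / L
      = 9.1 / 1048576
      = 8.68e-06 V

Levels = 1048576; step size = 8.68e-06 V


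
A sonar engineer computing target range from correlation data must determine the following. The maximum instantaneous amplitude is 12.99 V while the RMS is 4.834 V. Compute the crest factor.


Crest factor is the ratio of peak to RMS:
CF = V_peak / V_rms
   = 12.99 / 4.834
   = 2.6872

2.6872


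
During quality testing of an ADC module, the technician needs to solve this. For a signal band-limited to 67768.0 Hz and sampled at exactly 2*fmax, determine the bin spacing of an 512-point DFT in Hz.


Step 1 — Nyquist sampling rate:
fs = 2 * fmax = 2 * 67768.0 = 135536.0 Hz

Step 2 — DFT bin spacing:
df = fs / N = 135536.0 / 512 = 264.7188 Hz

264.7188 Hz


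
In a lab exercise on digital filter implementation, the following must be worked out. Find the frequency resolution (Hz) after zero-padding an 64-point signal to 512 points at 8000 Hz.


Frequency resolution after zero-padding:
N_padded = 64 * 8 = 512
df = fs / N_padded
   = 8000 / 512
   = 15.625 Hz

15.625 Hz


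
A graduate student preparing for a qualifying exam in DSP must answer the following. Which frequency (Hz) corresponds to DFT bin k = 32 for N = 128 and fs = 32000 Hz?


Frequency of DFT bin k:
f_k = k * fs / N
    = 32 * 32000 / 128
    = 1024000 / 128
    = 8000.0 Hz

8000.0 Hz


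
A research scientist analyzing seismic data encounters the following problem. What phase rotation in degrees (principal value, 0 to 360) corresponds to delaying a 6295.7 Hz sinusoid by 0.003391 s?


Phase shift from frequency and time delay:
phi = 360 * f * t_delay
    = 360 * 6295.7 * 0.003391
    = 7685.54 degrees
    mod 360 = 125.54 degrees

125.54 degrees


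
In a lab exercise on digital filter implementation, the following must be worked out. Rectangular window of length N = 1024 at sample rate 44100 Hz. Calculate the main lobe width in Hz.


Main lobe width for a rectangular window:
Width = 2 * fs / N
      = 2 * 44100 / 1024
      = 88200 / 1024
      = 86.133 Hz

86.133 Hz


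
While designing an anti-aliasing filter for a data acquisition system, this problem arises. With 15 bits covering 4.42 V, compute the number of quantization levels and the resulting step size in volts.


Step 1 — number of quantization levels:
L = 2^N = 2^15 = 32768

Step 2 — LSB step size:
delta = Vfs / L
      = 4.42 / 32768
      = 0.00013489 V

Levels = 32768; step size = 0.00013489 V


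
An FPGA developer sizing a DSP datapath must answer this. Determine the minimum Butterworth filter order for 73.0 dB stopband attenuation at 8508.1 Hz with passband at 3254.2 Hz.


Butterworth filter order formula:
n = log10(10^(A/10) - 1) / (2 * log10(f_stop/f_pass))
10^(73.0/10) - 1 = 19952622.1497
f_stop/f_pass = 8508.1 / 3254.2 = 2.6145
n = 8.7449 -> ceil = 9

9


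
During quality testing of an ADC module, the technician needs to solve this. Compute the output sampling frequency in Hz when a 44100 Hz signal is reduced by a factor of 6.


Decimation reduces the sample rate:
fs_out = fs_in / M
       = 44100 / 6
       = 7350.0 Hz

7350.0 Hz


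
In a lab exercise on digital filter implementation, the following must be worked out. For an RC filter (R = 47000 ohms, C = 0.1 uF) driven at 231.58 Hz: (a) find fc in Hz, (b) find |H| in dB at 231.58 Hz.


Step 1 — cutoff frequency:
fc = 1 / (2*pi*R*C)
C = 0.1 uF = 1e-07 F
fc = 1 / (2*pi*47000*1e-07)
   = 33.8628 Hz

Step 2 — magnitude at f = 231.58 Hz:
|H(f)| = 1 / sqrt(1 + (f/fc)^2)
f/fc = 231.58 / 33.8628 = 6.838773
|H| = 1 / sqrt(1 + 46.768816) = 0.1446864
|H|_dB = 20*log10(0.1446864) = -16.79 dB

fc = 33.8628 Hz; |H(231.58 Hz)| = -16.79 dB


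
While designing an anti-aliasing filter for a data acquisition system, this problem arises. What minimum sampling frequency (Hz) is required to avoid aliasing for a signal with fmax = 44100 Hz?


The Nyquist rate is twice the maximum frequency component.
fs_min = 2 * fmax
      = 2 * 44100
      = 88200 Hz

88200


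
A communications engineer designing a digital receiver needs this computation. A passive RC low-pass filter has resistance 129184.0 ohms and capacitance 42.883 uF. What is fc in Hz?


Cutoff frequency of a first-order RC filter:
fc = 1 / (2 * pi * R * C)
C = 42.883 uF = 4.2883e-05 F
fc = 1 / (2 * pi * 129184.0 * 4.2883e-05)
   = 1 / 34.807574080821
   = 0.028729 Hz

0.028729 Hz


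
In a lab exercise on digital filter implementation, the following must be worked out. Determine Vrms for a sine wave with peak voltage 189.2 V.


RMS voltage for a sinusoidal waveform:
V_rms = V_peak / sqrt(2)
      = 189.2 / 1.414214
      = 133.785 V

133.785 V


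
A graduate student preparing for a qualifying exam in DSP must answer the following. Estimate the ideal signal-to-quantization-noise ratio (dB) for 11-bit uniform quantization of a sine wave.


Theoretical SNR for a full-scale sinusoid:
SNR = 6.02 * N + 1.76
    = 6.02 * 11 + 1.76
    = 66.22 + 1.76
    = 67.98 dB

67.98 dB


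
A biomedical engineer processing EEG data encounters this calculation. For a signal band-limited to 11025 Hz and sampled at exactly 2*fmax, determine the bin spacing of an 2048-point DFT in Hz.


Step 1 — Nyquist sampling rate:
fs = 2 * fmax = 2 * 11025 = 22050 Hz

Step 2 — DFT bin spacing:
df = fs / N = 22050 / 2048 = 10.7666 Hz

10.7666 Hz


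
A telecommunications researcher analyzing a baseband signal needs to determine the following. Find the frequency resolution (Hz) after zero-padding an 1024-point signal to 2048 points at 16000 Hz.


Frequency resolution after zero-padding:
N_padded = 1024 * 2 = 2048
df = fs / N_padded
   = 16000 / 2048
   = 7.8125 Hz

7.8125 Hz


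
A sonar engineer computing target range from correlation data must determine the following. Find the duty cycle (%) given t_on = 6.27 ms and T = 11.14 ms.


Duty cycle as a percentage:
DC = (t_on / T) * 100
   = (6.27 / 11.14) * 100
   = 0.562837 * 100
   = 56.28 %

56.28 %


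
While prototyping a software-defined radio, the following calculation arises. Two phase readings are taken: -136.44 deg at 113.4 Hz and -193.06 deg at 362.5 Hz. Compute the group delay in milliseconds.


Group delay from phase difference:
tau = -d(phi)/d(omega)
d(phi) = -56.62 deg = -0.988205 rad
d(omega) = 2*pi*(362.5 - 113.4) = 1565.1415 rad/s
tau = -(-0.988205) / 1565.1415
    = 0.6314 ms

0.6314 ms


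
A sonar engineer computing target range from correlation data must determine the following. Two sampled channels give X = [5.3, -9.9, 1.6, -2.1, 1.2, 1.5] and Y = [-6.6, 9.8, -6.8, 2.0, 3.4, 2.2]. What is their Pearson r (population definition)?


Pearson correlation coefficient (population):
r = cov(X,Y) / (std(X) * std(Y))
Mean X = -0.4, Mean Y = 0.6667
Cov(X,Y) = -23.016667
Std(X) = 4.75745, Std(Y) = 5.824851
r = -0.8306

-0.8306
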